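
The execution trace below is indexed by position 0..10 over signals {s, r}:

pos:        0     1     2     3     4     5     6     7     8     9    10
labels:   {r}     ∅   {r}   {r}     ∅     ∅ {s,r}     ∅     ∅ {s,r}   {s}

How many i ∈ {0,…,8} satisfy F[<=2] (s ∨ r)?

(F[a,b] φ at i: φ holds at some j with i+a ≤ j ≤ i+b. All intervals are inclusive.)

Evaluate at each i in [0,8]:
  i=0: ✓ (witness j=0)
  i=1: ✓ (witness j=2)
  i=2: ✓ (witness j=2)
  i=3: ✓ (witness j=3)
  i=4: ✓ (witness j=6)
  i=5: ✓ (witness j=6)
  i=6: ✓ (witness j=6)
  i=7: ✓ (witness j=9)
  i=8: ✓ (witness j=9)
Positions where it holds: {0, 1, 2, 3, 4, 5, 6, 7, 8} → 9.

9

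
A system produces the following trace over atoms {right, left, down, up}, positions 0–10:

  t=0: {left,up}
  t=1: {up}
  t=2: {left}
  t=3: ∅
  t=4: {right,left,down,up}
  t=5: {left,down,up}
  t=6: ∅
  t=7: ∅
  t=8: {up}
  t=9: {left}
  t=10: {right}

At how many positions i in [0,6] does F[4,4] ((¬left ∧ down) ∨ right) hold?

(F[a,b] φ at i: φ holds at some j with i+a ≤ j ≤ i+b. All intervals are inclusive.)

2

Evaluate at each i in [0,6]:
  i=0: ✓ (witness j=4)
  i=1: ✗ (none in [5,5])
  i=2: ✗ (none in [6,6])
  i=3: ✗ (none in [7,7])
  i=4: ✗ (none in [8,8])
  i=5: ✗ (none in [9,9])
  i=6: ✓ (witness j=10)
Positions where it holds: {0, 6} → 2.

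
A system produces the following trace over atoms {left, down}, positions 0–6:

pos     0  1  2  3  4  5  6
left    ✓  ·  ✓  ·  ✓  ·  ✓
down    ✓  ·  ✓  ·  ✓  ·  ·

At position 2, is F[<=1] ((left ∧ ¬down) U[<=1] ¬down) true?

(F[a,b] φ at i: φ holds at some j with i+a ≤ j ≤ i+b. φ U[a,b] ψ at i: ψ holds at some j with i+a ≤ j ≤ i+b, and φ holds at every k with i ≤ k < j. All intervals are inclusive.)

Check ((left ∧ ¬down) U[<=1] ¬down) at each j in [2,3]:
  j=2: fails
  j=3: holds
Found at j=3 → formula holds.

True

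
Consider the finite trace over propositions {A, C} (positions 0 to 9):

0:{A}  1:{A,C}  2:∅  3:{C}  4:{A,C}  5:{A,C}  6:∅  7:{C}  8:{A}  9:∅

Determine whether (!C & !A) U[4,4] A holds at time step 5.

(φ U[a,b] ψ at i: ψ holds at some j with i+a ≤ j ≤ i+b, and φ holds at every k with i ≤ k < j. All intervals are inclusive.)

Need some j in [9,9] with A, and (!C & !A) at every k in [5,j-1].
  j=9: A false.
No j in the window works → until fails.

False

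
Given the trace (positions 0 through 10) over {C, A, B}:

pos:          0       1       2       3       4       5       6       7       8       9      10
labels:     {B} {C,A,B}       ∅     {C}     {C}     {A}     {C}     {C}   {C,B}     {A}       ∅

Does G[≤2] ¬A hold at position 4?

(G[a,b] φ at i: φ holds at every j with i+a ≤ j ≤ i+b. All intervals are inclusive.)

False

Check ¬A at every j in [4,6]:
  j=4: true
  j=5: false
  j=6: true
Fails at j=5 → formula fails.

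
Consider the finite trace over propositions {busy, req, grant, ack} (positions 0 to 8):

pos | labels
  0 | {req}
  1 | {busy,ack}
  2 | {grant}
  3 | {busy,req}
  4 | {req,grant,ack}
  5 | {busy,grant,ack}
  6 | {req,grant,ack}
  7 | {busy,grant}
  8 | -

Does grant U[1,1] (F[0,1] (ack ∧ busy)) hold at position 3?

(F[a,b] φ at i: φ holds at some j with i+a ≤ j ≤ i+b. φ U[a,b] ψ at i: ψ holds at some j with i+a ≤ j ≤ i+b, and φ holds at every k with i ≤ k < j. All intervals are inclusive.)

False

Need some j in [4,4] with F[0,1] (ack ∧ busy), and grant at every k in [3,j-1].
  j=4: F[0,1] (ack ∧ busy) holds, but grant fails at k=3 → not this j.
No j in the window works → until fails.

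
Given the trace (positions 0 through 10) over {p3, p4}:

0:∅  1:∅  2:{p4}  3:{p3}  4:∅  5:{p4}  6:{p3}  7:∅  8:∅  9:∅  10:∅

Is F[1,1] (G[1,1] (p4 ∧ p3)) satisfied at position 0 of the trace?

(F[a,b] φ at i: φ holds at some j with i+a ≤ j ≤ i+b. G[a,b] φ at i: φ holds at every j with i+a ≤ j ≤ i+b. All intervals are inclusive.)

Does not hold

Check G[1,1] (p4 ∧ p3) at each j in [1,1]:
  j=1: fails at 2
No position in the window satisfies it → formula fails.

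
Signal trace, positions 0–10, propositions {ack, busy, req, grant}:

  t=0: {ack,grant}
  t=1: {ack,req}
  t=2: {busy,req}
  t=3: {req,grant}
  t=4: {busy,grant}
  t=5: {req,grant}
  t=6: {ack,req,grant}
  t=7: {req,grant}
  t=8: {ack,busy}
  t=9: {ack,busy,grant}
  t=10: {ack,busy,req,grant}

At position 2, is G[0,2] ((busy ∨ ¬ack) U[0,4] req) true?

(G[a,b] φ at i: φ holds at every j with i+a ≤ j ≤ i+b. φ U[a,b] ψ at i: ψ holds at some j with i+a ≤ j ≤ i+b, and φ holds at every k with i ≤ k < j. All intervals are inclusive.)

Yes

Check ((busy ∨ ¬ack) U[0,4] req) at every j in [2,4]:
  j=2: holds
  j=3: holds
  j=4: holds
All positions satisfy it → formula holds.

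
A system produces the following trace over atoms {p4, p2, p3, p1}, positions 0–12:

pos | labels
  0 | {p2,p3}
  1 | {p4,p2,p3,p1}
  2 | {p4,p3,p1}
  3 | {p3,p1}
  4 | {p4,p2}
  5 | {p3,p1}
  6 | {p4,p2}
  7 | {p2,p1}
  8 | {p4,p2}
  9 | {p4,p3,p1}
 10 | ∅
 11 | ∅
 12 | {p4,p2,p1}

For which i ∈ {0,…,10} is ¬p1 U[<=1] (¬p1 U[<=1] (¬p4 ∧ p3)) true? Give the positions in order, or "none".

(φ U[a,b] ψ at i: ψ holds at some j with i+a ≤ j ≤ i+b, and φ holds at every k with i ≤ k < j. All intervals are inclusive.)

0, 3, 4, 5

Evaluate at each i in [0,10]:
  i=0: ✓ (rhs at j=0)
  i=1: ✗ (no rhs in [1,2])
  i=2: ✗ (lhs fails at k=2 before rhs at j=3)
  i=3: ✓ (rhs at j=3)
  i=4: ✓ (rhs at j=4)
  i=5: ✓ (rhs at j=5)
  i=6: ✗ (no rhs in [6,7])
  i=7: ✗ (no rhs in [7,8])
  i=8: ✗ (no rhs in [8,9])
  i=9: ✗ (no rhs in [9,10])
  i=10: ✗ (no rhs in [10,11])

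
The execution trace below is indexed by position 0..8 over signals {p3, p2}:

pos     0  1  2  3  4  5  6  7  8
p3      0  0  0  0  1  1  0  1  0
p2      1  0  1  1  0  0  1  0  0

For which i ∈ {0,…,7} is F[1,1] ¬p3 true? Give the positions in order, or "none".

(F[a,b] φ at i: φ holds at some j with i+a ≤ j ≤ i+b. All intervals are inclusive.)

Evaluate at each i in [0,7]:
  i=0: ✓ (witness j=1)
  i=1: ✓ (witness j=2)
  i=2: ✓ (witness j=3)
  i=3: ✗ (none in [4,4])
  i=4: ✗ (none in [5,5])
  i=5: ✓ (witness j=6)
  i=6: ✗ (none in [7,7])
  i=7: ✓ (witness j=8)

0, 1, 2, 5, 7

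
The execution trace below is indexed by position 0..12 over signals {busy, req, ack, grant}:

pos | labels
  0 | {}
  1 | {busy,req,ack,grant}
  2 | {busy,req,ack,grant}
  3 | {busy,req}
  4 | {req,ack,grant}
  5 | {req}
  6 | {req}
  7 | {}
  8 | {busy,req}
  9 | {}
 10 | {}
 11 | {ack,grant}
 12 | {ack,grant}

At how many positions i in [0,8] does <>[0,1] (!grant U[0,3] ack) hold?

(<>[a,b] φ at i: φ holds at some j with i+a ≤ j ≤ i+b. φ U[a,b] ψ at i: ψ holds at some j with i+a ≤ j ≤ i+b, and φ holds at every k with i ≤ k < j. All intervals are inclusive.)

7

Evaluate at each i in [0,8]:
  i=0: ✓ (witness j=0)
  i=1: ✓ (witness j=1)
  i=2: ✓ (witness j=2)
  i=3: ✓ (witness j=3)
  i=4: ✓ (witness j=4)
  i=5: ✗ (none in [5,6])
  i=6: ✗ (none in [6,7])
  i=7: ✓ (witness j=8)
  i=8: ✓ (witness j=8)
Positions where it holds: {0, 1, 2, 3, 4, 7, 8} → 7.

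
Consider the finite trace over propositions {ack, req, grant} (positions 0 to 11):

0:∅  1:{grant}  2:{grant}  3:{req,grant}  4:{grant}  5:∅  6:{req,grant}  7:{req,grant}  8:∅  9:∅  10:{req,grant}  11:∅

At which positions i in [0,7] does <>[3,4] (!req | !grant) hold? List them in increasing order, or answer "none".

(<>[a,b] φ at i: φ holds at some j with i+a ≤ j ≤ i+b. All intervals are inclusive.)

0, 1, 2, 4, 5, 6, 7

Evaluate at each i in [0,7]:
  i=0: ✓ (witness j=4)
  i=1: ✓ (witness j=4)
  i=2: ✓ (witness j=5)
  i=3: ✗ (none in [6,7])
  i=4: ✓ (witness j=8)
  i=5: ✓ (witness j=8)
  i=6: ✓ (witness j=9)
  i=7: ✓ (witness j=11)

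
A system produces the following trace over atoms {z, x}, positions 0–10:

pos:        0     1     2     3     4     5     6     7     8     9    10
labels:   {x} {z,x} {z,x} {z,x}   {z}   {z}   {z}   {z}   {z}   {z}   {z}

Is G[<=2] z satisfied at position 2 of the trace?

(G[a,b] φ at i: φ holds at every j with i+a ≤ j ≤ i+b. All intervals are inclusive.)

Yes

Check z at every j in [2,4]:
  j=2: true
  j=3: true
  j=4: true
All positions satisfy it → formula holds.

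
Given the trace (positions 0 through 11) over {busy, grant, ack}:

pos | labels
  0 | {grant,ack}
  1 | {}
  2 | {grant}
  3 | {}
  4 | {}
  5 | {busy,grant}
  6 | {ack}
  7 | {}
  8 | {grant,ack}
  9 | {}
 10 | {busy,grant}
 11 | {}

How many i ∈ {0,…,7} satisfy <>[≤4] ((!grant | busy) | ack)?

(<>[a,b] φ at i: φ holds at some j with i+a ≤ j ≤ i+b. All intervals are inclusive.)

Evaluate at each i in [0,7]:
  i=0: ✓ (witness j=0)
  i=1: ✓ (witness j=1)
  i=2: ✓ (witness j=3)
  i=3: ✓ (witness j=3)
  i=4: ✓ (witness j=4)
  i=5: ✓ (witness j=5)
  i=6: ✓ (witness j=6)
  i=7: ✓ (witness j=7)
Positions where it holds: {0, 1, 2, 3, 4, 5, 6, 7} → 8.

8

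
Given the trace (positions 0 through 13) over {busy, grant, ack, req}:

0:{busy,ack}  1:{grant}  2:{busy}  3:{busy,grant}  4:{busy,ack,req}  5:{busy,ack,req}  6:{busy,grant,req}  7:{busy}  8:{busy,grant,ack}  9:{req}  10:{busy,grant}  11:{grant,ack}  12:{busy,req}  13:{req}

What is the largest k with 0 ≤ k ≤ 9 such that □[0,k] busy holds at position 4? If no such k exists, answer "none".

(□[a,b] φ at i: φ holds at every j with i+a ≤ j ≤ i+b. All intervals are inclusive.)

4

busy must hold from j=4 onward; find where it first fails.
  j=4: holds
  j=5: holds
  j=6: holds
  j=7: holds
  j=8: holds
  j=9: fails
Holds on [4,8], so largest k = 4.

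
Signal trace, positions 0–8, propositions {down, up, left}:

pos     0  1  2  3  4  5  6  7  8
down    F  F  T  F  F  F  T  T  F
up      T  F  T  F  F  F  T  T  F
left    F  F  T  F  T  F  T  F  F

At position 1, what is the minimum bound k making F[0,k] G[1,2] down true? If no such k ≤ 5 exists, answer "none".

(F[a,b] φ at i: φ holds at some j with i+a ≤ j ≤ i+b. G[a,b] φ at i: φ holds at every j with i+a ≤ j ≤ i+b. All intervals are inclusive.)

Scan j = 1,2,… for G[1,2] down:
  j=1: fails
  j=2: fails
  j=3: fails
  j=4: fails
  j=5: holds
First hit at j=5, so smallest k = 5-1 = 4.

4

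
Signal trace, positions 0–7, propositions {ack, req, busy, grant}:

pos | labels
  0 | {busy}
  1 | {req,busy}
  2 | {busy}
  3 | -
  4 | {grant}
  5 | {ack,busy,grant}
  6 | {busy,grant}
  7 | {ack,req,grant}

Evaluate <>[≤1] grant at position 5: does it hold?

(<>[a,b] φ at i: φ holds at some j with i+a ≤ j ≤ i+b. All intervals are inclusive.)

True

Check grant at each j in [5,6]:
  j=5: true
  j=6: true
Found at j=5 → formula holds.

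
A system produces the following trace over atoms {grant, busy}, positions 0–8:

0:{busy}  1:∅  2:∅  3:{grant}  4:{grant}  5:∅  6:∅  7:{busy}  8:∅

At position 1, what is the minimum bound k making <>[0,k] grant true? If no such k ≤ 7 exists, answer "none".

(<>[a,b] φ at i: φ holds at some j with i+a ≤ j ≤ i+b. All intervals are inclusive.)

2

Scan j = 1,2,… for grant:
  j=1: fails
  j=2: fails
  j=3: holds
First hit at j=3, so smallest k = 3-1 = 2.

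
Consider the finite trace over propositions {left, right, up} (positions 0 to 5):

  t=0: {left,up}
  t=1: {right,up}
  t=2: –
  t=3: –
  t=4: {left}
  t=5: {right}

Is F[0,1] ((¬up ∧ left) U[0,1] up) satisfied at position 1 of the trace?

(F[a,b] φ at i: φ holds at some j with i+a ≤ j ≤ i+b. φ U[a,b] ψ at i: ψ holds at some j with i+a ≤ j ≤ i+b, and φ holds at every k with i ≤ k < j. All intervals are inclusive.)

Check ((¬up ∧ left) U[0,1] up) at each j in [1,2]:
  j=1: holds
  j=2: fails
Found at j=1 → formula holds.

Yes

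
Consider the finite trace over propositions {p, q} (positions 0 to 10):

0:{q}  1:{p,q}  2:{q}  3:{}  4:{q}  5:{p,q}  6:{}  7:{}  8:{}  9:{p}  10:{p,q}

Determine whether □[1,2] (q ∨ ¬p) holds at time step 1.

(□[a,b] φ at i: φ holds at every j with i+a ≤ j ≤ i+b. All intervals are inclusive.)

Check (q ∨ ¬p) at every j in [2,3]:
  j=2: true
  j=3: true
All positions satisfy it → formula holds.

True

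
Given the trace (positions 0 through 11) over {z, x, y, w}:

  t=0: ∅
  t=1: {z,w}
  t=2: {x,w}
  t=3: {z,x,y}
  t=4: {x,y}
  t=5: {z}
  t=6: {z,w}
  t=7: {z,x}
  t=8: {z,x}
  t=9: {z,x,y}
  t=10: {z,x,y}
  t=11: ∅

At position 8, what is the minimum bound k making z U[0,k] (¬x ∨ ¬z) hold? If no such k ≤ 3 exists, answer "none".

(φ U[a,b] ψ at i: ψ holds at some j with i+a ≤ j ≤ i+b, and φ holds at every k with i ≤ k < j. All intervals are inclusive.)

Need earliest j ≥ 8 with (¬x ∨ ¬z), and z at every k in [8,j-1].
  j=8: rhs fails.
  j=9: rhs fails.
  j=10: rhs fails.
  j=11: rhs holds; lhs holds on [8,10]. k = 3.

3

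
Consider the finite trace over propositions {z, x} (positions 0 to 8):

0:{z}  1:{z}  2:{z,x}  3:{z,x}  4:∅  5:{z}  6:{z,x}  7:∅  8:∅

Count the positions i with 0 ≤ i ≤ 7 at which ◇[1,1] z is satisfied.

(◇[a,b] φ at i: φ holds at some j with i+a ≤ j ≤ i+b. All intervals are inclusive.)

Evaluate at each i in [0,7]:
  i=0: ✓ (witness j=1)
  i=1: ✓ (witness j=2)
  i=2: ✓ (witness j=3)
  i=3: ✗ (none in [4,4])
  i=4: ✓ (witness j=5)
  i=5: ✓ (witness j=6)
  i=6: ✗ (none in [7,7])
  i=7: ✗ (none in [8,8])
Positions where it holds: {0, 1, 2, 4, 5} → 5.

5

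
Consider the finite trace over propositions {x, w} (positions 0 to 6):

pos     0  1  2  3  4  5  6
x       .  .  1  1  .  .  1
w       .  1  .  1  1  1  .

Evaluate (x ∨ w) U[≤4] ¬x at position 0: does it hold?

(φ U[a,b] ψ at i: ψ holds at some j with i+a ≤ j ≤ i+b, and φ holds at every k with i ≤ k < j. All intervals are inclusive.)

Holds

Need some j in [0,4] with ¬x, and (x ∨ w) at every k in [0,j-1].
  j=0: ¬x holds; no prefix to check → satisfied.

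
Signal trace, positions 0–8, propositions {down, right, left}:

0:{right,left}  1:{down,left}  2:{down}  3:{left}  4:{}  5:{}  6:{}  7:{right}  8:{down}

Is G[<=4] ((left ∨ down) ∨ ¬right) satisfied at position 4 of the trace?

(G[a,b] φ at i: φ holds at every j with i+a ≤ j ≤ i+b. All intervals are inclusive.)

Check ((left ∨ down) ∨ ¬right) at every j in [4,8]:
  j=4: true
  j=5: true
  j=6: true
  j=7: false
  j=8: true
Fails at j=7 → formula fails.

No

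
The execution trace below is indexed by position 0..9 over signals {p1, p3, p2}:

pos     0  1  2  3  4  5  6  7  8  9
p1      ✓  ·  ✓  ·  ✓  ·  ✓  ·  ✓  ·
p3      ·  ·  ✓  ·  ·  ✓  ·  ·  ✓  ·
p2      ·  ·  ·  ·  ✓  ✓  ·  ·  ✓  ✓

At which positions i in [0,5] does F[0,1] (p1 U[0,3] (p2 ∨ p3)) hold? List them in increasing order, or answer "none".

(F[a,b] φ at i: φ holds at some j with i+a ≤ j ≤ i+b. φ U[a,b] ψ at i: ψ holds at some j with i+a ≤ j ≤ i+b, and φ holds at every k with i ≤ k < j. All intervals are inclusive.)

1, 2, 3, 4, 5

Evaluate at each i in [0,5]:
  i=0: ✗ (none in [0,1])
  i=1: ✓ (witness j=2)
  i=2: ✓ (witness j=2)
  i=3: ✓ (witness j=4)
  i=4: ✓ (witness j=4)
  i=5: ✓ (witness j=5)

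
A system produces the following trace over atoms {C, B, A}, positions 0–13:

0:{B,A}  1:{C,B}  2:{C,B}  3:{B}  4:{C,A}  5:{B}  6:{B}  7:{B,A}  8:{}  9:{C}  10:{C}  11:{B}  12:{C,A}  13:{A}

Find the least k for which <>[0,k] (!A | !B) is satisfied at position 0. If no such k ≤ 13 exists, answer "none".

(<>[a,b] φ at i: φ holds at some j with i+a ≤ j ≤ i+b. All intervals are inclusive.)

1

Scan j = 0,1,… for (!A | !B):
  j=0: fails
  j=1: holds
First hit at j=1, so smallest k = 1-0 = 1.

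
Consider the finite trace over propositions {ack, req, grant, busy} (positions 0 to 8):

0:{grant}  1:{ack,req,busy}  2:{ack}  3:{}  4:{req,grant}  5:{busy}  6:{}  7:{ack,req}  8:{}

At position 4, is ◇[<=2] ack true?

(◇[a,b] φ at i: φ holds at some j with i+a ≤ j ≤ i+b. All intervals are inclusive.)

False

Check ack at each j in [4,6]:
  j=4: false
  j=5: false
  j=6: false
No position in the window satisfies it → formula fails.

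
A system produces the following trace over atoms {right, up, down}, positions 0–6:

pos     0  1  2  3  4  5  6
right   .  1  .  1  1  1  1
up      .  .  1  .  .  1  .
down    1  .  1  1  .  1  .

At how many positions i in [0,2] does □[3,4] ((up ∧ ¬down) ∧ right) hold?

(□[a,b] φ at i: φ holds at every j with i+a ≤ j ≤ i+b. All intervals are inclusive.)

Evaluate at each i in [0,2]:
  i=0: ✗ (fails at j=3)
  i=1: ✗ (fails at j=4)
  i=2: ✗ (fails at j=5)
Positions where it holds: {} → 0.

0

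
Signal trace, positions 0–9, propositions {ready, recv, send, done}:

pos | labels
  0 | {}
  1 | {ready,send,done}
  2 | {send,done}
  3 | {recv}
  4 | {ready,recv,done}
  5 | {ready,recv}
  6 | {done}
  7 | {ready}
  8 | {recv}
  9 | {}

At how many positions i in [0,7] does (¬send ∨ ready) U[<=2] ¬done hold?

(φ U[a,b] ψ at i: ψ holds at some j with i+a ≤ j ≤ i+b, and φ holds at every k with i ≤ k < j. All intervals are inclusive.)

Evaluate at each i in [0,7]:
  i=0: ✓ (rhs at j=0)
  i=1: ✗ (lhs fails at k=2 before rhs at j=3)
  i=2: ✗ (lhs fails at k=2 before rhs at j=3)
  i=3: ✓ (rhs at j=3)
  i=4: ✓ (rhs at j=5; lhs holds on [4,4])
  i=5: ✓ (rhs at j=5)
  i=6: ✓ (rhs at j=7; lhs holds on [6,6])
  i=7: ✓ (rhs at j=7)
Positions where it holds: {0, 3, 4, 5, 6, 7} → 6.

6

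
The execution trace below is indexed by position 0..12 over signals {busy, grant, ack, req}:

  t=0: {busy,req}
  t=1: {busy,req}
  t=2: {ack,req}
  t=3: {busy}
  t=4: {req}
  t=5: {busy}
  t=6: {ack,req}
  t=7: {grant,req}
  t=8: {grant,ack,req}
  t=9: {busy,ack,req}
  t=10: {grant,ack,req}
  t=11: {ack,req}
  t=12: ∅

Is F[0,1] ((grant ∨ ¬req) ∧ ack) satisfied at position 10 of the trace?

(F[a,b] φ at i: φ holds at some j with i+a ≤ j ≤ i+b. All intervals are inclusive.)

Check ((grant ∨ ¬req) ∧ ack) at each j in [10,11]:
  j=10: true
  j=11: false
Found at j=10 → formula holds.

Holds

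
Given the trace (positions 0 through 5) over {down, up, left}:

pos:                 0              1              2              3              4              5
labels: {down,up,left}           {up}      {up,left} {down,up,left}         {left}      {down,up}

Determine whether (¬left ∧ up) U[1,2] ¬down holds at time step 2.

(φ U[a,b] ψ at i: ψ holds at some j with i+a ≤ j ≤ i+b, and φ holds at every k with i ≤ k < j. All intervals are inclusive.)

No

Need some j in [3,4] with ¬down, and (¬left ∧ up) at every k in [2,j-1].
  j=3: ¬down false.
  j=4: ¬down holds, but (¬left ∧ up) fails at k=2 → not this j.
No j in the window works → until fails.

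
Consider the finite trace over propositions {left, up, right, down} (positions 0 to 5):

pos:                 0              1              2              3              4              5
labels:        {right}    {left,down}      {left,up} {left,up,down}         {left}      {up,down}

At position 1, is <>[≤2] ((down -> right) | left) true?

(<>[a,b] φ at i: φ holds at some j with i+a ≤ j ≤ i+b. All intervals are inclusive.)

Holds

Check ((down -> right) | left) at each j in [1,3]:
  j=1: true
  j=2: true
  j=3: true
Found at j=1 → formula holds.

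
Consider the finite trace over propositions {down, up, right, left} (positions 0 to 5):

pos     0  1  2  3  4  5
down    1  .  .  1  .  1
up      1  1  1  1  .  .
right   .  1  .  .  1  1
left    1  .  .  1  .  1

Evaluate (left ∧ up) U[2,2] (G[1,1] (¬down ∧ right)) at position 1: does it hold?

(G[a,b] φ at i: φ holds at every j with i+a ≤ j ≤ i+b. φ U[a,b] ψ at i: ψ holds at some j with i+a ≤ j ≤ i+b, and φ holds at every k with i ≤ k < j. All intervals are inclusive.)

No

Need some j in [3,3] with G[1,1] (¬down ∧ right), and (left ∧ up) at every k in [1,j-1].
  j=3: G[1,1] (¬down ∧ right) holds, but (left ∧ up) fails at k=1 → not this j.
No j in the window works → until fails.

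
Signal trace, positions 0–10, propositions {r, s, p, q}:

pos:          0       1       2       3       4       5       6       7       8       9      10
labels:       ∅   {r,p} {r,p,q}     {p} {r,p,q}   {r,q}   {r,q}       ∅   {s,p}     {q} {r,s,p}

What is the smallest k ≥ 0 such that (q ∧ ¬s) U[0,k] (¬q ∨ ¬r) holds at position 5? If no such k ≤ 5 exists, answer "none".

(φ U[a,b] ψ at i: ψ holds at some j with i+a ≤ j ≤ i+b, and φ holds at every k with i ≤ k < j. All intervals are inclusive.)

2

Need earliest j ≥ 5 with (¬q ∨ ¬r), and (q ∧ ¬s) at every k in [5,j-1].
  j=5: rhs fails.
  j=6: rhs fails.
  j=7: rhs holds; lhs holds on [5,6]. k = 2.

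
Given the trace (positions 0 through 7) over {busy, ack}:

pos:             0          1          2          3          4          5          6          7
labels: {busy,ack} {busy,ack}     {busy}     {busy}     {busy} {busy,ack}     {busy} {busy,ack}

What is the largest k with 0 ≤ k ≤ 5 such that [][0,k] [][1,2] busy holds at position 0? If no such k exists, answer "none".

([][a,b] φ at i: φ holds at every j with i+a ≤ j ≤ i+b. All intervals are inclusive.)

5

[][1,2] busy must hold from j=0 onward; find where it first fails.
  j=0: holds
  j=1: holds
  j=2: holds
  j=3: holds
  j=4: holds
  j=5: holds
Holds through j=5; largest k = 5.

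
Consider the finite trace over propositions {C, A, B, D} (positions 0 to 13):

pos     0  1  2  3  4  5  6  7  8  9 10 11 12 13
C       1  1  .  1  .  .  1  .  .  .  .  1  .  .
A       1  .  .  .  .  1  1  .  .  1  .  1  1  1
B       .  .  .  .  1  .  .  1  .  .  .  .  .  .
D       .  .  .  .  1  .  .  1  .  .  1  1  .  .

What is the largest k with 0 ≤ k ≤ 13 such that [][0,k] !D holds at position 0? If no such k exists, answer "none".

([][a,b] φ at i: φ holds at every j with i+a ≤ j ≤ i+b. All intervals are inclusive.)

3

!D must hold from j=0 onward; find where it first fails.
  j=0: holds
  j=1: holds
  j=2: holds
  j=3: holds
  j=4: fails
Holds on [0,3], so largest k = 3.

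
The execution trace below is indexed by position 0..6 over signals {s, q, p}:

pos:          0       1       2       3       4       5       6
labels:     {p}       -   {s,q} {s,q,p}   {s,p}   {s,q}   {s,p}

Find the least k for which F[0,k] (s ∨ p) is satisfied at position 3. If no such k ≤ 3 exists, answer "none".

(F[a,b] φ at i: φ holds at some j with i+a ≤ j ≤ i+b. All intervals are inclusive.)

0

Scan j = 3,4,… for (s ∨ p):
  j=3: holds
First hit at j=3, so smallest k = 3-3 = 0.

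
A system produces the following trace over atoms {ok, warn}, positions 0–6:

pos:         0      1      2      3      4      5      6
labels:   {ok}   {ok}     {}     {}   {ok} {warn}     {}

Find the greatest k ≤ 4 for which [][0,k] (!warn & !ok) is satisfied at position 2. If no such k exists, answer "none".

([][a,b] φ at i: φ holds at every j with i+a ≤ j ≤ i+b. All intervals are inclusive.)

(!warn & !ok) must hold from j=2 onward; find where it first fails.
  j=2: holds
  j=3: holds
  j=4: fails
Holds on [2,3], so largest k = 1.

1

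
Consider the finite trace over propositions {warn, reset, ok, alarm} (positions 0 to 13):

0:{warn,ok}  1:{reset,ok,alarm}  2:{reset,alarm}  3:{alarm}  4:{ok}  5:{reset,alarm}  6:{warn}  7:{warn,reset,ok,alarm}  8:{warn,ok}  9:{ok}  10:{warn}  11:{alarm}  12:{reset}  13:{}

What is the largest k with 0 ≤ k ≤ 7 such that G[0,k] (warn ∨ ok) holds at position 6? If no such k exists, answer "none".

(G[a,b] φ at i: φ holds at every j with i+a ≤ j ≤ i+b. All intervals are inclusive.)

(warn ∨ ok) must hold from j=6 onward; find where it first fails.
  j=6: holds
  j=7: holds
  j=8: holds
  j=9: holds
  j=10: holds
  j=11: fails
Holds on [6,10], so largest k = 4.

4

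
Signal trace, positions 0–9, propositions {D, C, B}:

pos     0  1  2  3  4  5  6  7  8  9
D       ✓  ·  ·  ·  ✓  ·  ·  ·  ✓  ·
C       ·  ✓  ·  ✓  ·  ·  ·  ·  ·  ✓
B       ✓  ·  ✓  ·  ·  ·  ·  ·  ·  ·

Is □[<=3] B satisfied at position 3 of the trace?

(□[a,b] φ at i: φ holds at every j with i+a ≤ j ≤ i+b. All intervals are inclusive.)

Check B at every j in [3,6]:
  j=3: false
  j=4: false
  j=5: false
  j=6: false
Fails at j=3 → formula fails.

No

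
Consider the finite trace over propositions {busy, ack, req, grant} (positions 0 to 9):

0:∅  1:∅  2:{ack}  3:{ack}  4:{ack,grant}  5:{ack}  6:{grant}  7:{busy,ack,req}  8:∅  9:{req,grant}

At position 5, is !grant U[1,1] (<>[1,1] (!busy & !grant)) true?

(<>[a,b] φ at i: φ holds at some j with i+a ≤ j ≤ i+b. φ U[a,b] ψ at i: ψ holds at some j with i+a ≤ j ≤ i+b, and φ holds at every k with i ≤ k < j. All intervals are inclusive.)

Need some j in [6,6] with <>[1,1] (!busy & !grant), and !grant at every k in [5,j-1].
  j=6: <>[1,1] (!busy & !grant) — fails (none in [7,7]).
No j in the window works → until fails.

No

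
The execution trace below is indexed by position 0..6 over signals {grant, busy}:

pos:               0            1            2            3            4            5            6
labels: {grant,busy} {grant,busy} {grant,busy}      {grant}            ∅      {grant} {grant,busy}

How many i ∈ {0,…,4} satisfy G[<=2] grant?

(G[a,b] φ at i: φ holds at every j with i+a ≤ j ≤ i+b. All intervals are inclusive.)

Evaluate at each i in [0,4]:
  i=0: ✓ (all of [0,2])
  i=1: ✓ (all of [1,3])
  i=2: ✗ (fails at j=4)
  i=3: ✗ (fails at j=4)
  i=4: ✗ (fails at j=4)
Positions where it holds: {0, 1} → 2.

2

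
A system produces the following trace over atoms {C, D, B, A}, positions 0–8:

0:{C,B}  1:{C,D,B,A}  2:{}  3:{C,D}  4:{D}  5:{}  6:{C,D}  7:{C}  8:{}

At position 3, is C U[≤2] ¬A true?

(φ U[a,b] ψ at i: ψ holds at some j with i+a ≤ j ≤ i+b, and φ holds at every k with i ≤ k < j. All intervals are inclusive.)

Holds

Need some j in [3,5] with ¬A, and C at every k in [3,j-1].
  j=3: ¬A holds; no prefix to check → satisfied.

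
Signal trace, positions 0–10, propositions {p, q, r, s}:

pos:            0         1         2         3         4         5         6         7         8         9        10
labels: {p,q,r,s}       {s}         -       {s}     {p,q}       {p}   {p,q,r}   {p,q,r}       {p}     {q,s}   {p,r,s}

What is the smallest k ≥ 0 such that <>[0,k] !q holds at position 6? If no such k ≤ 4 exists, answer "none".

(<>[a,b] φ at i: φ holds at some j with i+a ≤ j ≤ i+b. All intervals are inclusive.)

2

Scan j = 6,7,… for !q:
  j=6: fails
  j=7: fails
  j=8: holds
First hit at j=8, so smallest k = 8-6 = 2.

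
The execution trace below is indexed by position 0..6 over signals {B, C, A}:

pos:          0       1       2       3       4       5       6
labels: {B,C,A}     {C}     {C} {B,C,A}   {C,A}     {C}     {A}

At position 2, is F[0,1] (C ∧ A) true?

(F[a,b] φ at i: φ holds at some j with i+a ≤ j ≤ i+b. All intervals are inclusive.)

True

Check (C ∧ A) at each j in [2,3]:
  j=2: false
  j=3: true
Found at j=3 → formula holds.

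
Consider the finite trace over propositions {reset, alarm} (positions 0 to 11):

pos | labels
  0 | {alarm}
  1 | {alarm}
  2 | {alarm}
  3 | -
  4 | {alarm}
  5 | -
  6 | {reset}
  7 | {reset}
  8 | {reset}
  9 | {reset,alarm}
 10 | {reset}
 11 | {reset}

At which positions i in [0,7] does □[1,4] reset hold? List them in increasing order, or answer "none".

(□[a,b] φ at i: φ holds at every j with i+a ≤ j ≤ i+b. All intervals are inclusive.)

Evaluate at each i in [0,7]:
  i=0: ✗ (fails at j=1)
  i=1: ✗ (fails at j=2)
  i=2: ✗ (fails at j=3)
  i=3: ✗ (fails at j=4)
  i=4: ✗ (fails at j=5)
  i=5: ✓ (all of [6,9])
  i=6: ✓ (all of [7,10])
  i=7: ✓ (all of [8,11])

5, 6, 7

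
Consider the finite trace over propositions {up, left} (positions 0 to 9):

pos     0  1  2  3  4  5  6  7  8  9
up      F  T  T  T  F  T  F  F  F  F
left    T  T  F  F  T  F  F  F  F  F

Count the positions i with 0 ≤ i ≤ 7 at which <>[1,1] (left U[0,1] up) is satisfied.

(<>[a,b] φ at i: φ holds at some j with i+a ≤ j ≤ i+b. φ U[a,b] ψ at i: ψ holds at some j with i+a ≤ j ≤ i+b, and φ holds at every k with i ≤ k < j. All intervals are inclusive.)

5

Evaluate at each i in [0,7]:
  i=0: ✓ (witness j=1)
  i=1: ✓ (witness j=2)
  i=2: ✓ (witness j=3)
  i=3: ✓ (witness j=4)
  i=4: ✓ (witness j=5)
  i=5: ✗ (none in [6,6])
  i=6: ✗ (none in [7,7])
  i=7: ✗ (none in [8,8])
Positions where it holds: {0, 1, 2, 3, 4} → 5.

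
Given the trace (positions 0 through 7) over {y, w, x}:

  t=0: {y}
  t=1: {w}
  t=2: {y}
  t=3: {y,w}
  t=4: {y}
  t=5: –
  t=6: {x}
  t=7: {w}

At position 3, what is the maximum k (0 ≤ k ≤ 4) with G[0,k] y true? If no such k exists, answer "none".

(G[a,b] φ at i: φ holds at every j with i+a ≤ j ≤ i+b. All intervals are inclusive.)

y must hold from j=3 onward; find where it first fails.
  j=3: holds
  j=4: holds
  j=5: fails
Holds on [3,4], so largest k = 1.

1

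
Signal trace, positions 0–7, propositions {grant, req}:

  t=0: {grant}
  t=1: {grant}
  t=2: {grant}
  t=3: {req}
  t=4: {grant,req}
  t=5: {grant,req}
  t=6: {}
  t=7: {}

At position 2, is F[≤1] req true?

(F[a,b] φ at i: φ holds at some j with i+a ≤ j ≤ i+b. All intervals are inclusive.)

True

Check req at each j in [2,3]:
  j=2: false
  j=3: true
Found at j=3 → formula holds.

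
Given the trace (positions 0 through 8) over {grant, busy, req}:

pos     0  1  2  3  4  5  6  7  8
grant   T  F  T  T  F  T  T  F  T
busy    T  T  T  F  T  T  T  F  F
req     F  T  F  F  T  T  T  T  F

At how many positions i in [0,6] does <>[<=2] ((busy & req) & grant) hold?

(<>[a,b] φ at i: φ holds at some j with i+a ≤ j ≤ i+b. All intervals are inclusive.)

4

Evaluate at each i in [0,6]:
  i=0: ✗ (none in [0,2])
  i=1: ✗ (none in [1,3])
  i=2: ✗ (none in [2,4])
  i=3: ✓ (witness j=5)
  i=4: ✓ (witness j=5)
  i=5: ✓ (witness j=5)
  i=6: ✓ (witness j=6)
Positions where it holds: {3, 4, 5, 6} → 4.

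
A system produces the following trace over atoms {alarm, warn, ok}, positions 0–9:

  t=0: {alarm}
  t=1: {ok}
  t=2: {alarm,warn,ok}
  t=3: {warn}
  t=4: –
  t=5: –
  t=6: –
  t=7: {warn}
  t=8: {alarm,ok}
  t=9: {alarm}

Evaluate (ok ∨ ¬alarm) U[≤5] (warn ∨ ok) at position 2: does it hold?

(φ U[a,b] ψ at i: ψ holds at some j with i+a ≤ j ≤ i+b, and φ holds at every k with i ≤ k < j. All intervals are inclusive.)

True

Need some j in [2,7] with (warn ∨ ok), and (ok ∨ ¬alarm) at every k in [2,j-1].
  j=2: (warn ∨ ok) holds; no prefix to check → satisfied.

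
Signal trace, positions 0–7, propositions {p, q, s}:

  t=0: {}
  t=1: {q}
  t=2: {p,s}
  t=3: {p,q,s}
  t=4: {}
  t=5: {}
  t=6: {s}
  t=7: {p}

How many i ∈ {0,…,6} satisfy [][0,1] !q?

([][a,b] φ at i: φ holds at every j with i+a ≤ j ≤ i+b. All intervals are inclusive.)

3

Evaluate at each i in [0,6]:
  i=0: ✗ (fails at j=1)
  i=1: ✗ (fails at j=1)
  i=2: ✗ (fails at j=3)
  i=3: ✗ (fails at j=3)
  i=4: ✓ (all of [4,5])
  i=5: ✓ (all of [5,6])
  i=6: ✓ (all of [6,7])
Positions where it holds: {4, 5, 6} → 3.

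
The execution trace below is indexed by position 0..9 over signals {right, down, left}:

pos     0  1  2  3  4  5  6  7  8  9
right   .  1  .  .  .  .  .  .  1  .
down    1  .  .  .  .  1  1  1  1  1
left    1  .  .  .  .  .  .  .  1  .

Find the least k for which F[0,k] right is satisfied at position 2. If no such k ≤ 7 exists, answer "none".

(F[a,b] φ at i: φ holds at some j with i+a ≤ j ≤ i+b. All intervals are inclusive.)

Scan j = 2,3,… for right:
  j=2: fails
  j=3: fails
  j=4: fails
  j=5: fails
  j=6: fails
  j=7: fails
  j=8: holds
First hit at j=8, so smallest k = 8-2 = 6.

6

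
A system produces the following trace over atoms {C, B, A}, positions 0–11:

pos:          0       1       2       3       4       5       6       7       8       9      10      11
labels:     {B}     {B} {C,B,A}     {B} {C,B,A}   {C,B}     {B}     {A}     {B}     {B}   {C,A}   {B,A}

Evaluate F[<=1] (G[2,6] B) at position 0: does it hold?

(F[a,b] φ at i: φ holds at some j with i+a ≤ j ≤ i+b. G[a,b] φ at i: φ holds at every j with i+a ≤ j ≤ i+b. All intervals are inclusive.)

Check G[2,6] B at each j in [0,1]:
  j=0: holds on [2,6]
  j=1: fails at 7
Found at j=0 → formula holds.

Yes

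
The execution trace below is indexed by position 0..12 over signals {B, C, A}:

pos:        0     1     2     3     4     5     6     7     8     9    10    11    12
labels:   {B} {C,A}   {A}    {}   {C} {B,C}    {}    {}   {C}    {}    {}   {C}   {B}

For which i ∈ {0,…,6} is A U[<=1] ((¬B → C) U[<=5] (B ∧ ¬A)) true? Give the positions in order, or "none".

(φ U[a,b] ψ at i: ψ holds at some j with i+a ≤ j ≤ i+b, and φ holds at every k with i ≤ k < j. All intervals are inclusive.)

0, 4, 5

Evaluate at each i in [0,6]:
  i=0: ✓ (rhs at j=0)
  i=1: ✗ (no rhs in [1,2])
  i=2: ✗ (no rhs in [2,3])
  i=3: ✗ (lhs fails at k=3 before rhs at j=4)
  i=4: ✓ (rhs at j=4)
  i=5: ✓ (rhs at j=5)
  i=6: ✗ (no rhs in [6,7])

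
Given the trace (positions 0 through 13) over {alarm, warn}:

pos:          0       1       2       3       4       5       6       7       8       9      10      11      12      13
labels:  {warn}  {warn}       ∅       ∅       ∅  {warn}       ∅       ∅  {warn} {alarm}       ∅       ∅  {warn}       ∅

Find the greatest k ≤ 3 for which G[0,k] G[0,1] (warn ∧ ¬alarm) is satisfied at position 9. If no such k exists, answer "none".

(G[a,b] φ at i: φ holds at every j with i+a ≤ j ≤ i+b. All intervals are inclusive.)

G[0,1] (warn ∧ ¬alarm) must hold from j=9 onward; find where it first fails.
  j=9: fails → no k works.

none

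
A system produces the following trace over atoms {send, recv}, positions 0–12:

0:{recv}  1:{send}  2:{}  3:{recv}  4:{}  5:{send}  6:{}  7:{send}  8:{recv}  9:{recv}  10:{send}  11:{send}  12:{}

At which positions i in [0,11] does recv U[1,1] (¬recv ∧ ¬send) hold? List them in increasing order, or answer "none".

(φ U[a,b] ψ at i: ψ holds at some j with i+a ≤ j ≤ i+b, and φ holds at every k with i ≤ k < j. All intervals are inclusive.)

3

Evaluate at each i in [0,11]:
  i=0: ✗ (no rhs in [1,1])
  i=1: ✗ (lhs fails at k=1 before rhs at j=2)
  i=2: ✗ (no rhs in [3,3])
  i=3: ✓ (rhs at j=4; lhs holds on [3,3])
  i=4: ✗ (no rhs in [5,5])
  i=5: ✗ (lhs fails at k=5 before rhs at j=6)
  i=6: ✗ (no rhs in [7,7])
  i=7: ✗ (no rhs in [8,8])
  i=8: ✗ (no rhs in [9,9])
  i=9: ✗ (no rhs in [10,10])
  i=10: ✗ (no rhs in [11,11])
  i=11: ✗ (lhs fails at k=11 before rhs at j=12)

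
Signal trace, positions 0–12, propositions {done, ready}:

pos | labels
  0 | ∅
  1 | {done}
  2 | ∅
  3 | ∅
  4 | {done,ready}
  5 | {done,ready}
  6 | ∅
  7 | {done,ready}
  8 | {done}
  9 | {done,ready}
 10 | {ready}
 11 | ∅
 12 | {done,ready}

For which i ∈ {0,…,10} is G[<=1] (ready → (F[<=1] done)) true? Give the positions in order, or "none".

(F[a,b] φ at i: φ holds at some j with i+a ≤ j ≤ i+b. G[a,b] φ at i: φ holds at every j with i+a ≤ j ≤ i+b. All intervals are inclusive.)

Evaluate at each i in [0,10]:
  i=0: ✓ (all of [0,1])
  i=1: ✓ (all of [1,2])
  i=2: ✓ (all of [2,3])
  i=3: ✓ (all of [3,4])
  i=4: ✓ (all of [4,5])
  i=5: ✓ (all of [5,6])
  i=6: ✓ (all of [6,7])
  i=7: ✓ (all of [7,8])
  i=8: ✓ (all of [8,9])
  i=9: ✗ (fails at j=10)
  i=10: ✗ (fails at j=10)

0, 1, 2, 3, 4, 5, 6, 7, 8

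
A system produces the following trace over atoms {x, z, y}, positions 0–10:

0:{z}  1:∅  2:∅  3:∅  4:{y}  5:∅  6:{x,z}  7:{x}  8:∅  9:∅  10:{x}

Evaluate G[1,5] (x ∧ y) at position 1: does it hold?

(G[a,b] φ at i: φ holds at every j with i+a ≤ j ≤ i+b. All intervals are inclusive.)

False

Check (x ∧ y) at every j in [2,6]:
  j=2: false
  j=3: false
  j=4: false
  j=5: false
  j=6: false
Fails at j=2 → formula fails.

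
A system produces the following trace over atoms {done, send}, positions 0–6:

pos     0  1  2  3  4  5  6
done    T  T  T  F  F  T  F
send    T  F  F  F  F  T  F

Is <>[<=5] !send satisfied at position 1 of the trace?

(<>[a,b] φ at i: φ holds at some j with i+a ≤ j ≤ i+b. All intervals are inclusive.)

Check !send at each j in [1,6]:
  j=1: true
  j=2: true
  j=3: true
  j=4: true
  j=5: false
  j=6: true
Found at j=1 → formula holds.

Yes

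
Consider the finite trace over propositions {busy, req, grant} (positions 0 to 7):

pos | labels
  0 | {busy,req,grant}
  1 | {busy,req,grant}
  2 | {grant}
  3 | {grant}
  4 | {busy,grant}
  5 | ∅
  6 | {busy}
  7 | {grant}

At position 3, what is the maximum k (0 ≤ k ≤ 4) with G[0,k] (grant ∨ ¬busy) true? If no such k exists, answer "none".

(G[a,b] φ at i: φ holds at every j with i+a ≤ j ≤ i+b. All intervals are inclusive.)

(grant ∨ ¬busy) must hold from j=3 onward; find where it first fails.
  j=3: holds
  j=4: holds
  j=5: holds
  j=6: fails
Holds on [3,5], so largest k = 2.

2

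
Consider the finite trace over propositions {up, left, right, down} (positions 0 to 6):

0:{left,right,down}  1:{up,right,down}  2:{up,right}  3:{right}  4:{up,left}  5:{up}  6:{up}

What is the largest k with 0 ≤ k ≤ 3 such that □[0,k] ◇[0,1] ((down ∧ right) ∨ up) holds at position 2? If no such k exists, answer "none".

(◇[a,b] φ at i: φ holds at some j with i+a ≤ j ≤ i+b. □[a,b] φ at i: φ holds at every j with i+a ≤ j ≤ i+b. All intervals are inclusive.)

◇[0,1] ((down ∧ right) ∨ up) must hold from j=2 onward; find where it first fails.
  j=2: holds
  j=3: holds
  j=4: holds
  j=5: holds
Holds through j=5; largest k = 3.

3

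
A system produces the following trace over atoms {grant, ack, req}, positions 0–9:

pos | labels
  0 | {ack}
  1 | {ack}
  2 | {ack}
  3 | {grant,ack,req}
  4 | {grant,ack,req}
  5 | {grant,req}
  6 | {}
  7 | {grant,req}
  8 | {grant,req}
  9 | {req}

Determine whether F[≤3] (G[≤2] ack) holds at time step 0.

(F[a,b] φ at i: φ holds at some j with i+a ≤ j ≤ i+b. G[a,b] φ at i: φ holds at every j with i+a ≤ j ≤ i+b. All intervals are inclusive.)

Yes

Check G[≤2] ack at each j in [0,3]:
  j=0: holds on [0,2]
  j=1: holds on [1,3]
  j=2: holds on [2,4]
  j=3: fails at 5
Found at j=0 → formula holds.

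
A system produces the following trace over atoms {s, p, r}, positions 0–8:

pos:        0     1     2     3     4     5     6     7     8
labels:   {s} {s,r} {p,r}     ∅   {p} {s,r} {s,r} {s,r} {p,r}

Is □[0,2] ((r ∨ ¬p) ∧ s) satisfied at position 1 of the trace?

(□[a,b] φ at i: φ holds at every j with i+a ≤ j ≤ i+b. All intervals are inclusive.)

False

Check ((r ∨ ¬p) ∧ s) at every j in [1,3]:
  j=1: true
  j=2: false
  j=3: false
Fails at j=2 → formula fails.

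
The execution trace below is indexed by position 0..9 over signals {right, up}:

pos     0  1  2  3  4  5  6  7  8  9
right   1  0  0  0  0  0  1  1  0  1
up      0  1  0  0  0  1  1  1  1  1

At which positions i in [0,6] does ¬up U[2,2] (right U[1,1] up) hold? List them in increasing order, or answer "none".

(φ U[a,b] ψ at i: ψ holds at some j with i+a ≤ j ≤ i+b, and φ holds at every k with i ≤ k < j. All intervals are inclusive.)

Evaluate at each i in [0,6]:
  i=0: ✗ (no rhs in [2,2])
  i=1: ✗ (no rhs in [3,3])
  i=2: ✗ (no rhs in [4,4])
  i=3: ✗ (no rhs in [5,5])
  i=4: ✗ (lhs fails at k=5 before rhs at j=6)
  i=5: ✗ (lhs fails at k=5 before rhs at j=7)
  i=6: ✗ (no rhs in [8,8])

none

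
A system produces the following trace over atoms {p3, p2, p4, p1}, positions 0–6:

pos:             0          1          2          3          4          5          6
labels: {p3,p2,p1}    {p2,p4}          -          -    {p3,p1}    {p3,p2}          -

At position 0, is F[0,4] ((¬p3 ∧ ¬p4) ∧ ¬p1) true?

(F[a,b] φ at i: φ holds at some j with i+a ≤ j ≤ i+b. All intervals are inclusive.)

True

Check ((¬p3 ∧ ¬p4) ∧ ¬p1) at each j in [0,4]:
  j=0: false
  j=1: false
  j=2: true
  j=3: true
  j=4: false
Found at j=2 → formula holds.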